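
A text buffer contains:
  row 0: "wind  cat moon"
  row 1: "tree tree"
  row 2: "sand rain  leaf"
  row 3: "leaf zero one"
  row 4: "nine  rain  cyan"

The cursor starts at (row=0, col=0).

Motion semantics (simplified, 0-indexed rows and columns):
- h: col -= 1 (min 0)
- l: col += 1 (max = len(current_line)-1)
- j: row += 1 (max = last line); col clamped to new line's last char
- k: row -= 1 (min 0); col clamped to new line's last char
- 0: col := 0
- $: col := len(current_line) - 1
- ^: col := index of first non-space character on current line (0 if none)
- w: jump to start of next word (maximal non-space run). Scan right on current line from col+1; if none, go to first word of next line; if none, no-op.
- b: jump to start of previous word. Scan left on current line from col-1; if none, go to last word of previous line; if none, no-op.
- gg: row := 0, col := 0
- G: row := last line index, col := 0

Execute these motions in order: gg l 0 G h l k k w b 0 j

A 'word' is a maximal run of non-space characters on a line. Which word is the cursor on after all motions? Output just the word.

After 1 (gg): row=0 col=0 char='w'
After 2 (l): row=0 col=1 char='i'
After 3 (0): row=0 col=0 char='w'
After 4 (G): row=4 col=0 char='n'
After 5 (h): row=4 col=0 char='n'
After 6 (l): row=4 col=1 char='i'
After 7 (k): row=3 col=1 char='e'
After 8 (k): row=2 col=1 char='a'
After 9 (w): row=2 col=5 char='r'
After 10 (b): row=2 col=0 char='s'
After 11 (0): row=2 col=0 char='s'
After 12 (j): row=3 col=0 char='l'

Answer: leaf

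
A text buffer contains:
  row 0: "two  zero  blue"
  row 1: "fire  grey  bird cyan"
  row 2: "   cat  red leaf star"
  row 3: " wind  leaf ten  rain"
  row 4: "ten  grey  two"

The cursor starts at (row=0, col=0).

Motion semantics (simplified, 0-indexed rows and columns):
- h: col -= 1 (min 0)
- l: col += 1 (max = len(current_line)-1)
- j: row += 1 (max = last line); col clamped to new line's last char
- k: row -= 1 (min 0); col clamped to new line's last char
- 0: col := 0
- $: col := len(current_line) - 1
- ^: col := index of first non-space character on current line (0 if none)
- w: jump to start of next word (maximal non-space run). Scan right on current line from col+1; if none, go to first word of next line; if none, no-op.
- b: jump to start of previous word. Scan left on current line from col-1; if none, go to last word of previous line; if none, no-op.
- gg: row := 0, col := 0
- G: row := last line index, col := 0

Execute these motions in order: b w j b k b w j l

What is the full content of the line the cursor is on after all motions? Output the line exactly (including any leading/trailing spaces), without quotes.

After 1 (b): row=0 col=0 char='t'
After 2 (w): row=0 col=5 char='z'
After 3 (j): row=1 col=5 char='_'
After 4 (b): row=1 col=0 char='f'
After 5 (k): row=0 col=0 char='t'
After 6 (b): row=0 col=0 char='t'
After 7 (w): row=0 col=5 char='z'
After 8 (j): row=1 col=5 char='_'
After 9 (l): row=1 col=6 char='g'

Answer: fire  grey  bird cyan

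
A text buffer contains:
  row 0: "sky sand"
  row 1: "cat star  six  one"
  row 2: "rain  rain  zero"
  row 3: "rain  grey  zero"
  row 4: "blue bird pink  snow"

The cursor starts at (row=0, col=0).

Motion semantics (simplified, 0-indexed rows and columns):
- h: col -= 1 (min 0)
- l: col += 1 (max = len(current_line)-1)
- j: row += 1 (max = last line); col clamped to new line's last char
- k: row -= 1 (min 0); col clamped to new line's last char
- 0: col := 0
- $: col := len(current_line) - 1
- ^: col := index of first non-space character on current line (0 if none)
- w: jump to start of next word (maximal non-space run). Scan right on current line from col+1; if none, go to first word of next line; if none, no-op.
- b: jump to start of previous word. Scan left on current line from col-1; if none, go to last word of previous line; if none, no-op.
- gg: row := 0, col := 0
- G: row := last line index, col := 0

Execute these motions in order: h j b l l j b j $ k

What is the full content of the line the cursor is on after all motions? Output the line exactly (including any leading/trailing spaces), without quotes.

After 1 (h): row=0 col=0 char='s'
After 2 (j): row=1 col=0 char='c'
After 3 (b): row=0 col=4 char='s'
After 4 (l): row=0 col=5 char='a'
After 5 (l): row=0 col=6 char='n'
After 6 (j): row=1 col=6 char='a'
After 7 (b): row=1 col=4 char='s'
After 8 (j): row=2 col=4 char='_'
After 9 ($): row=2 col=15 char='o'
After 10 (k): row=1 col=15 char='o'

Answer: cat star  six  one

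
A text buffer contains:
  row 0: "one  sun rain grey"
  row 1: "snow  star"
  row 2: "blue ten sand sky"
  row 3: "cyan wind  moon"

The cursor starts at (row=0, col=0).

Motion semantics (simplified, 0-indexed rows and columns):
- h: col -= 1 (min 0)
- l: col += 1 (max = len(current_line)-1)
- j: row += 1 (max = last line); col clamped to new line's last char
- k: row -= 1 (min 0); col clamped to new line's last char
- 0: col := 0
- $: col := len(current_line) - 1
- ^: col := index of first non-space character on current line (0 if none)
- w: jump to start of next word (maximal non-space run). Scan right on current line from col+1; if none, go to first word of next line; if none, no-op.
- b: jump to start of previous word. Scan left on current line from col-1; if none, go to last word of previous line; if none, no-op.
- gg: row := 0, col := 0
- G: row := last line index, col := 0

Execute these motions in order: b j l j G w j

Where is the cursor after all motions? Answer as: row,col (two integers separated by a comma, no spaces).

After 1 (b): row=0 col=0 char='o'
After 2 (j): row=1 col=0 char='s'
After 3 (l): row=1 col=1 char='n'
After 4 (j): row=2 col=1 char='l'
After 5 (G): row=3 col=0 char='c'
After 6 (w): row=3 col=5 char='w'
After 7 (j): row=3 col=5 char='w'

Answer: 3,5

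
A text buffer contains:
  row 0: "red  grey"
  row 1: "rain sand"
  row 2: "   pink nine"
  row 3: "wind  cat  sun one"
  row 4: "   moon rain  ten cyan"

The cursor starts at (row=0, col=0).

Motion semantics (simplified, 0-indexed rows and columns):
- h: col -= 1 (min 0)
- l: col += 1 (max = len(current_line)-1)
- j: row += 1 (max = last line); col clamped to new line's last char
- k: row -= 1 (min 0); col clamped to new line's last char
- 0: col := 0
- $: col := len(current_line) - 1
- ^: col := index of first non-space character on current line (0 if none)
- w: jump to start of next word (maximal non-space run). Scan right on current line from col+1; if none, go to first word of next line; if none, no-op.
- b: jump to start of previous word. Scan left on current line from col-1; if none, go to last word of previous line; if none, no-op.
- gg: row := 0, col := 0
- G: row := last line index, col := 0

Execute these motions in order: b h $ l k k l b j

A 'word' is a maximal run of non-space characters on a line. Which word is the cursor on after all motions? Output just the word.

Answer: sand

Derivation:
After 1 (b): row=0 col=0 char='r'
After 2 (h): row=0 col=0 char='r'
After 3 ($): row=0 col=8 char='y'
After 4 (l): row=0 col=8 char='y'
After 5 (k): row=0 col=8 char='y'
After 6 (k): row=0 col=8 char='y'
After 7 (l): row=0 col=8 char='y'
After 8 (b): row=0 col=5 char='g'
After 9 (j): row=1 col=5 char='s'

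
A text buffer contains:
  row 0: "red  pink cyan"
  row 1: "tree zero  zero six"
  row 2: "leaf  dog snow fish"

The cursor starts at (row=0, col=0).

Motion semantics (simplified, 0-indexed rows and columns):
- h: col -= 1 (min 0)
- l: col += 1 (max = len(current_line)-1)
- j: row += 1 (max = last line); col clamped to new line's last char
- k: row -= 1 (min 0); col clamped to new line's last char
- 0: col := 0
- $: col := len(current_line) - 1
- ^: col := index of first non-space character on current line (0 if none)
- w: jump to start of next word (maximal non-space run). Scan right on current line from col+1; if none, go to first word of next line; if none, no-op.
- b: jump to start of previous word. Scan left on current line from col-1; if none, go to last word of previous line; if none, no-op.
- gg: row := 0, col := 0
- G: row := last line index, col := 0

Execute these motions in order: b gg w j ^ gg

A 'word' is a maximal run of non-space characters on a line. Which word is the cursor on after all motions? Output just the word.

Answer: red

Derivation:
After 1 (b): row=0 col=0 char='r'
After 2 (gg): row=0 col=0 char='r'
After 3 (w): row=0 col=5 char='p'
After 4 (j): row=1 col=5 char='z'
After 5 (^): row=1 col=0 char='t'
After 6 (gg): row=0 col=0 char='r'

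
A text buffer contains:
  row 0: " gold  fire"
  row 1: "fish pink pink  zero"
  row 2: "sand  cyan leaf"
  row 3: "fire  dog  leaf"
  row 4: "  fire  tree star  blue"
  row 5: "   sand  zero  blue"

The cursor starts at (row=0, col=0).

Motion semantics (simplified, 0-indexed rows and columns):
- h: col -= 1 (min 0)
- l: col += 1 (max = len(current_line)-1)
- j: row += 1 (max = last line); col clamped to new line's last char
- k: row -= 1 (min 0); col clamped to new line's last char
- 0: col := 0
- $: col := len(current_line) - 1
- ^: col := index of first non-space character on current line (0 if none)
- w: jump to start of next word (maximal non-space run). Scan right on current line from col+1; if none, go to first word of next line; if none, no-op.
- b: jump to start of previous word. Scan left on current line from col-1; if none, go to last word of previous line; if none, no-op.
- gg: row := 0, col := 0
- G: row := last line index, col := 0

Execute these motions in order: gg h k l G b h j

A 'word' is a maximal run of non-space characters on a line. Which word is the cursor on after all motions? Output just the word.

Answer: blue

Derivation:
After 1 (gg): row=0 col=0 char='_'
After 2 (h): row=0 col=0 char='_'
After 3 (k): row=0 col=0 char='_'
After 4 (l): row=0 col=1 char='g'
After 5 (G): row=5 col=0 char='_'
After 6 (b): row=4 col=19 char='b'
After 7 (h): row=4 col=18 char='_'
After 8 (j): row=5 col=18 char='e'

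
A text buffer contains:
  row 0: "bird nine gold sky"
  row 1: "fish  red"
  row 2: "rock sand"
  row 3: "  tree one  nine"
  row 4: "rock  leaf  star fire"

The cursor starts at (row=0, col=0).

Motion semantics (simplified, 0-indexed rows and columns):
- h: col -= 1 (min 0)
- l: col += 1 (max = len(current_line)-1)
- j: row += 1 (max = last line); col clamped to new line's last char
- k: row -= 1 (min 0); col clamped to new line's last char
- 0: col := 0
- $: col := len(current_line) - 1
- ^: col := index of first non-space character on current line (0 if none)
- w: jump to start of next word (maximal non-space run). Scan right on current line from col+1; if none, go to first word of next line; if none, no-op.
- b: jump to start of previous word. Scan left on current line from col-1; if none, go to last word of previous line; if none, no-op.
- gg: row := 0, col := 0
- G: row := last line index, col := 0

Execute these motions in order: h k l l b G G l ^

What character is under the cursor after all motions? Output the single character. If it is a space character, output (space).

Answer: r

Derivation:
After 1 (h): row=0 col=0 char='b'
After 2 (k): row=0 col=0 char='b'
After 3 (l): row=0 col=1 char='i'
After 4 (l): row=0 col=2 char='r'
After 5 (b): row=0 col=0 char='b'
After 6 (G): row=4 col=0 char='r'
After 7 (G): row=4 col=0 char='r'
After 8 (l): row=4 col=1 char='o'
After 9 (^): row=4 col=0 char='r'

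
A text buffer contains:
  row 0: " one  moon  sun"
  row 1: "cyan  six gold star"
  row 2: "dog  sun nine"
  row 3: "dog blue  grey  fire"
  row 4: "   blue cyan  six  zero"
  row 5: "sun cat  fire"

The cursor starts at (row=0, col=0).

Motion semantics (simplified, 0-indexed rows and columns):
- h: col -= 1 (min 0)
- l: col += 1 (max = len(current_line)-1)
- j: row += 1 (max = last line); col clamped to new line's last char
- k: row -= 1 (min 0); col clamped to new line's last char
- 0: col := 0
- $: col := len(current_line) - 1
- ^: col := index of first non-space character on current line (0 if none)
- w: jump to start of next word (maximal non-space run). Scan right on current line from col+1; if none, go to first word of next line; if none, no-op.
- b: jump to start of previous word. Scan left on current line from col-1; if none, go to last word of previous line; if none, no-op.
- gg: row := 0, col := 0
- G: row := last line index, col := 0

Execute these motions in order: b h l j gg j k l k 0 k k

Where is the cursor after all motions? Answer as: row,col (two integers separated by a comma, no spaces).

Answer: 0,0

Derivation:
After 1 (b): row=0 col=0 char='_'
After 2 (h): row=0 col=0 char='_'
After 3 (l): row=0 col=1 char='o'
After 4 (j): row=1 col=1 char='y'
After 5 (gg): row=0 col=0 char='_'
After 6 (j): row=1 col=0 char='c'
After 7 (k): row=0 col=0 char='_'
After 8 (l): row=0 col=1 char='o'
After 9 (k): row=0 col=1 char='o'
After 10 (0): row=0 col=0 char='_'
After 11 (k): row=0 col=0 char='_'
After 12 (k): row=0 col=0 char='_'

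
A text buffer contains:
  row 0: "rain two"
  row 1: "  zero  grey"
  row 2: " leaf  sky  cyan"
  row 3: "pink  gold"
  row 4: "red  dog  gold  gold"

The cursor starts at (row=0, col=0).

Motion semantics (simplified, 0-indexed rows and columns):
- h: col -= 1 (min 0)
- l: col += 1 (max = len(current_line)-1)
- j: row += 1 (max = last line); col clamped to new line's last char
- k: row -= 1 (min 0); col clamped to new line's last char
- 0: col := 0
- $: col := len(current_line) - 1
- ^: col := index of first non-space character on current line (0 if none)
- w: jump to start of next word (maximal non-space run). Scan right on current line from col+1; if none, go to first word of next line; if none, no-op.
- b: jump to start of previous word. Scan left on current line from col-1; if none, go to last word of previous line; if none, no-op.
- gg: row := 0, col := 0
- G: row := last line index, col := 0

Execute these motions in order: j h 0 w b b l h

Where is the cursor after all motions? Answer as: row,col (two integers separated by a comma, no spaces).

Answer: 0,0

Derivation:
After 1 (j): row=1 col=0 char='_'
After 2 (h): row=1 col=0 char='_'
After 3 (0): row=1 col=0 char='_'
After 4 (w): row=1 col=2 char='z'
After 5 (b): row=0 col=5 char='t'
After 6 (b): row=0 col=0 char='r'
After 7 (l): row=0 col=1 char='a'
After 8 (h): row=0 col=0 char='r'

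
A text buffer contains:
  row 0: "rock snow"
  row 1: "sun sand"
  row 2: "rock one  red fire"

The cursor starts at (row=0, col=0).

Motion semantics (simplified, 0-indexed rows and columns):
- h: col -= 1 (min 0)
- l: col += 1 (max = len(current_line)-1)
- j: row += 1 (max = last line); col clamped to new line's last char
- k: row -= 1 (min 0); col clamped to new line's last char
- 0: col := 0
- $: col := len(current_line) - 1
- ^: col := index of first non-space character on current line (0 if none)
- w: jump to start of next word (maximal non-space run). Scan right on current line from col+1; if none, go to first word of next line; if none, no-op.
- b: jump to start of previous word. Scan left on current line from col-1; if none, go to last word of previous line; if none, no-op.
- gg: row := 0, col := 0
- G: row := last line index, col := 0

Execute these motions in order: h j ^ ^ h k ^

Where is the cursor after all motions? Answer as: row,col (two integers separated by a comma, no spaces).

After 1 (h): row=0 col=0 char='r'
After 2 (j): row=1 col=0 char='s'
After 3 (^): row=1 col=0 char='s'
After 4 (^): row=1 col=0 char='s'
After 5 (h): row=1 col=0 char='s'
After 6 (k): row=0 col=0 char='r'
After 7 (^): row=0 col=0 char='r'

Answer: 0,0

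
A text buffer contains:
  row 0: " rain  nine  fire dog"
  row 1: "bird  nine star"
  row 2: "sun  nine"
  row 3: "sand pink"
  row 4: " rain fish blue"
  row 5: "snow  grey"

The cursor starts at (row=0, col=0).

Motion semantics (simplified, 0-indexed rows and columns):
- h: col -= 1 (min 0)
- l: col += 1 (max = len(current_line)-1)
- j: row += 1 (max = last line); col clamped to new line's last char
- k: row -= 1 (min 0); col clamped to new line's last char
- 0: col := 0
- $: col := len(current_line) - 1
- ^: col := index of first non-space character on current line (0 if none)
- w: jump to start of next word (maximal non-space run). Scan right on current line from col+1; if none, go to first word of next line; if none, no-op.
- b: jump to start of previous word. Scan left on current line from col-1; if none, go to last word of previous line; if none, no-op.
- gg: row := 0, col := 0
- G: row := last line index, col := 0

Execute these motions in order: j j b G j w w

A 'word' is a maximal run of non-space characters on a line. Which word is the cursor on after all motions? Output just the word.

Answer: grey

Derivation:
After 1 (j): row=1 col=0 char='b'
After 2 (j): row=2 col=0 char='s'
After 3 (b): row=1 col=11 char='s'
After 4 (G): row=5 col=0 char='s'
After 5 (j): row=5 col=0 char='s'
After 6 (w): row=5 col=6 char='g'
After 7 (w): row=5 col=6 char='g'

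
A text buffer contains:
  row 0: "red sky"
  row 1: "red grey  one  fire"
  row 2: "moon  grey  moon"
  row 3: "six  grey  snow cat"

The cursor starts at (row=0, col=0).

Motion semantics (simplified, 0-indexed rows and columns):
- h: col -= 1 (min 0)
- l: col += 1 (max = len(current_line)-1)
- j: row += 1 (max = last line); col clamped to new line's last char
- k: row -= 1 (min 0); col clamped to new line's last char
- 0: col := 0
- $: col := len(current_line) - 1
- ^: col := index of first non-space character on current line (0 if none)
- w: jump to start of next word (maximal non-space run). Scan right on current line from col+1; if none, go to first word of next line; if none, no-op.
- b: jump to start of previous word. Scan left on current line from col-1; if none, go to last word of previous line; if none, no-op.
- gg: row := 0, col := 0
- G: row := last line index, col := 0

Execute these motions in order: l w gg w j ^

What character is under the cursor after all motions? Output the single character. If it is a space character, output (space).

Answer: r

Derivation:
After 1 (l): row=0 col=1 char='e'
After 2 (w): row=0 col=4 char='s'
After 3 (gg): row=0 col=0 char='r'
After 4 (w): row=0 col=4 char='s'
After 5 (j): row=1 col=4 char='g'
After 6 (^): row=1 col=0 char='r'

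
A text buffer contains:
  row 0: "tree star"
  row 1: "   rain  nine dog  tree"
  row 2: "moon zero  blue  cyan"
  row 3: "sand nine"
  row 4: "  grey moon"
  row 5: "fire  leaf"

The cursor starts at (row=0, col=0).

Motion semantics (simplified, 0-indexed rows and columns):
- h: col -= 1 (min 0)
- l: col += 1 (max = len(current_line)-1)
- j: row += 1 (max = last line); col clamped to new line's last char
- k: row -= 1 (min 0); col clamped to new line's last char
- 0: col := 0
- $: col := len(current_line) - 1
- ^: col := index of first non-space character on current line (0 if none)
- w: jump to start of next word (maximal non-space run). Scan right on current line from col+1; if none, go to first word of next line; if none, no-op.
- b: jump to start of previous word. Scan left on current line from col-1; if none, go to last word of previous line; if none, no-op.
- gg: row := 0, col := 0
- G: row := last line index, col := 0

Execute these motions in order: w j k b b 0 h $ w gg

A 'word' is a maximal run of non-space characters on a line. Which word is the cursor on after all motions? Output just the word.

Answer: tree

Derivation:
After 1 (w): row=0 col=5 char='s'
After 2 (j): row=1 col=5 char='i'
After 3 (k): row=0 col=5 char='s'
After 4 (b): row=0 col=0 char='t'
After 5 (b): row=0 col=0 char='t'
After 6 (0): row=0 col=0 char='t'
After 7 (h): row=0 col=0 char='t'
After 8 ($): row=0 col=8 char='r'
After 9 (w): row=1 col=3 char='r'
After 10 (gg): row=0 col=0 char='t'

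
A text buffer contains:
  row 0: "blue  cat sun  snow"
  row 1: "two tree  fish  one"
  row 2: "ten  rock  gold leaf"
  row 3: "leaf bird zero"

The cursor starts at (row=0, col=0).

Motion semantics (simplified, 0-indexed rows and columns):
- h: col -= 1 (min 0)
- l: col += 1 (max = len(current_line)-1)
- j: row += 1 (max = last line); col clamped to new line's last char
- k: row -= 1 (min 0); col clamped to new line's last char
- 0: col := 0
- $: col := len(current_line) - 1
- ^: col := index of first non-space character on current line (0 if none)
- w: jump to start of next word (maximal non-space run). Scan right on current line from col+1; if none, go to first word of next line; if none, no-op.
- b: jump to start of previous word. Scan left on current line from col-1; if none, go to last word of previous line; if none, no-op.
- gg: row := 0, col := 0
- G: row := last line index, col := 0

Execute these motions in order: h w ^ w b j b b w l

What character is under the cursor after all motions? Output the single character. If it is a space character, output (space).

Answer: n

Derivation:
After 1 (h): row=0 col=0 char='b'
After 2 (w): row=0 col=6 char='c'
After 3 (^): row=0 col=0 char='b'
After 4 (w): row=0 col=6 char='c'
After 5 (b): row=0 col=0 char='b'
After 6 (j): row=1 col=0 char='t'
After 7 (b): row=0 col=15 char='s'
After 8 (b): row=0 col=10 char='s'
After 9 (w): row=0 col=15 char='s'
After 10 (l): row=0 col=16 char='n'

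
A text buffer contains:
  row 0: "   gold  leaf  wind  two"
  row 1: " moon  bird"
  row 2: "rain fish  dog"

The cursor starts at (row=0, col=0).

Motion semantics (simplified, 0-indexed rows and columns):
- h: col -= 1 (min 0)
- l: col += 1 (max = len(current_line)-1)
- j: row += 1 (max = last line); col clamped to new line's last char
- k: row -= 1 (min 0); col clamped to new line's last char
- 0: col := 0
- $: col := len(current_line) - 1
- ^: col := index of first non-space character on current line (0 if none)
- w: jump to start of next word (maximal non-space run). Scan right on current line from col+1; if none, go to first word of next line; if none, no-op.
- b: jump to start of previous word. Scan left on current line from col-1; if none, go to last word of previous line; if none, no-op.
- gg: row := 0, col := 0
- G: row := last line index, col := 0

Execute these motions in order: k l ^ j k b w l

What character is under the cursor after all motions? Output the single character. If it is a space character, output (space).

Answer: e

Derivation:
After 1 (k): row=0 col=0 char='_'
After 2 (l): row=0 col=1 char='_'
After 3 (^): row=0 col=3 char='g'
After 4 (j): row=1 col=3 char='o'
After 5 (k): row=0 col=3 char='g'
After 6 (b): row=0 col=3 char='g'
After 7 (w): row=0 col=9 char='l'
After 8 (l): row=0 col=10 char='e'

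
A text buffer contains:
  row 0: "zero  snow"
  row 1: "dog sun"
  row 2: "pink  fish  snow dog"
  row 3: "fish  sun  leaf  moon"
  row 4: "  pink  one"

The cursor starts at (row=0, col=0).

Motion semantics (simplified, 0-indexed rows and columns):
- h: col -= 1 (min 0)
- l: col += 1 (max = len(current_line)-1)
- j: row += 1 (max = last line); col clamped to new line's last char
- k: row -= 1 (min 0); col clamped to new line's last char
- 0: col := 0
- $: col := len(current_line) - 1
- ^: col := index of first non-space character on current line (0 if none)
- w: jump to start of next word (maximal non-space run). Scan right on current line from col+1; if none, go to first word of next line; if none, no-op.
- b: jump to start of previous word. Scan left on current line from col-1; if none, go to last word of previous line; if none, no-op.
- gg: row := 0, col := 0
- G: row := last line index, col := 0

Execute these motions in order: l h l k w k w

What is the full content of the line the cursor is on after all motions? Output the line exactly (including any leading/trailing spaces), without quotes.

After 1 (l): row=0 col=1 char='e'
After 2 (h): row=0 col=0 char='z'
After 3 (l): row=0 col=1 char='e'
After 4 (k): row=0 col=1 char='e'
After 5 (w): row=0 col=6 char='s'
After 6 (k): row=0 col=6 char='s'
After 7 (w): row=1 col=0 char='d'

Answer: dog sun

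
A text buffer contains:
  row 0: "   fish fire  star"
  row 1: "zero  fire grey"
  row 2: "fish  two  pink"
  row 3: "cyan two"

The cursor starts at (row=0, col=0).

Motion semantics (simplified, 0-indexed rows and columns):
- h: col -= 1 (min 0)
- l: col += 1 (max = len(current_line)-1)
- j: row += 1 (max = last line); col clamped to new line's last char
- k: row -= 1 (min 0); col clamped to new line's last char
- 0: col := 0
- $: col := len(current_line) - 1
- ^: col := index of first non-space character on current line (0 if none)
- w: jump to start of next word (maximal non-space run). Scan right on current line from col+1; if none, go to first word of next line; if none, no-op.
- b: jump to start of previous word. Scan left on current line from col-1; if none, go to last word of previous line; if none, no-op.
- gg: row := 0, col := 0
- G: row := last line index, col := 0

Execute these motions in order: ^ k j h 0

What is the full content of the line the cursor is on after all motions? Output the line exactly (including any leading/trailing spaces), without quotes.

Answer: zero  fire grey

Derivation:
After 1 (^): row=0 col=3 char='f'
After 2 (k): row=0 col=3 char='f'
After 3 (j): row=1 col=3 char='o'
After 4 (h): row=1 col=2 char='r'
After 5 (0): row=1 col=0 char='z'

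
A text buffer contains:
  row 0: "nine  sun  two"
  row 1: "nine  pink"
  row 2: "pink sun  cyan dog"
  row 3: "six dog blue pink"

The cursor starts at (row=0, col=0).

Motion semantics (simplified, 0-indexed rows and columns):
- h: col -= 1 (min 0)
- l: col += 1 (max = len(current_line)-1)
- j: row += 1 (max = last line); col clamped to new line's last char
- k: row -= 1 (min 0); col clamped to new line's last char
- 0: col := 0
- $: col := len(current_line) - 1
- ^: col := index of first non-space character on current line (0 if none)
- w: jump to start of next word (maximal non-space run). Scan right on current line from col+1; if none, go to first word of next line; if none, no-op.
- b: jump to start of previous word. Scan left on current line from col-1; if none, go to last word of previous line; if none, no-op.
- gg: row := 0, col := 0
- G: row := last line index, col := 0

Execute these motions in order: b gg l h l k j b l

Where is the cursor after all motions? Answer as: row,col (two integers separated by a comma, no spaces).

After 1 (b): row=0 col=0 char='n'
After 2 (gg): row=0 col=0 char='n'
After 3 (l): row=0 col=1 char='i'
After 4 (h): row=0 col=0 char='n'
After 5 (l): row=0 col=1 char='i'
After 6 (k): row=0 col=1 char='i'
After 7 (j): row=1 col=1 char='i'
After 8 (b): row=1 col=0 char='n'
After 9 (l): row=1 col=1 char='i'

Answer: 1,1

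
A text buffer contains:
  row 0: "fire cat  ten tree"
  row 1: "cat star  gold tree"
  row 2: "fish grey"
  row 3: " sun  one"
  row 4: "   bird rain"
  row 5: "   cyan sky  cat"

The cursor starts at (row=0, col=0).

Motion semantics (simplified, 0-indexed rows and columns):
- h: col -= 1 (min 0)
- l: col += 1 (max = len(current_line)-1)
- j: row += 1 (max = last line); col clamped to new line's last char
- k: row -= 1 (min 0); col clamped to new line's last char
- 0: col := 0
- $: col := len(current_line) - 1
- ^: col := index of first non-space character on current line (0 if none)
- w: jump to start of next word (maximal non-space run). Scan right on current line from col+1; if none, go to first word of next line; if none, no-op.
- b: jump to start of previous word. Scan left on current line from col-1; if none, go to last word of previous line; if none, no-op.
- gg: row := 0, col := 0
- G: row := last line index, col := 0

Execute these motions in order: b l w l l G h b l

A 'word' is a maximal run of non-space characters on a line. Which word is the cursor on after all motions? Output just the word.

After 1 (b): row=0 col=0 char='f'
After 2 (l): row=0 col=1 char='i'
After 3 (w): row=0 col=5 char='c'
After 4 (l): row=0 col=6 char='a'
After 5 (l): row=0 col=7 char='t'
After 6 (G): row=5 col=0 char='_'
After 7 (h): row=5 col=0 char='_'
After 8 (b): row=4 col=8 char='r'
After 9 (l): row=4 col=9 char='a'

Answer: rain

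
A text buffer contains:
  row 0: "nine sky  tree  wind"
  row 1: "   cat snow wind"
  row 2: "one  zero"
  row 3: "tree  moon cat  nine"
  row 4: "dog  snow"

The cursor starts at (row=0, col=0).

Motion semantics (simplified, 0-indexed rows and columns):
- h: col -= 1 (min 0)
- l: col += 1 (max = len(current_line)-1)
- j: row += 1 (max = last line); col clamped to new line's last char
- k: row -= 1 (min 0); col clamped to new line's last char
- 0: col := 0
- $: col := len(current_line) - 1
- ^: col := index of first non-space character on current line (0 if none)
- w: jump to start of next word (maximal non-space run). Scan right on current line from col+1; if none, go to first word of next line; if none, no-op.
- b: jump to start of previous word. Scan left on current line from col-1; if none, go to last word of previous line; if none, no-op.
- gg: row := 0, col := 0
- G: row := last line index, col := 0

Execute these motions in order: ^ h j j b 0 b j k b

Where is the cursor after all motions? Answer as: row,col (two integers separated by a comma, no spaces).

Answer: 0,10

Derivation:
After 1 (^): row=0 col=0 char='n'
After 2 (h): row=0 col=0 char='n'
After 3 (j): row=1 col=0 char='_'
After 4 (j): row=2 col=0 char='o'
After 5 (b): row=1 col=12 char='w'
After 6 (0): row=1 col=0 char='_'
After 7 (b): row=0 col=16 char='w'
After 8 (j): row=1 col=15 char='d'
After 9 (k): row=0 col=15 char='_'
After 10 (b): row=0 col=10 char='t'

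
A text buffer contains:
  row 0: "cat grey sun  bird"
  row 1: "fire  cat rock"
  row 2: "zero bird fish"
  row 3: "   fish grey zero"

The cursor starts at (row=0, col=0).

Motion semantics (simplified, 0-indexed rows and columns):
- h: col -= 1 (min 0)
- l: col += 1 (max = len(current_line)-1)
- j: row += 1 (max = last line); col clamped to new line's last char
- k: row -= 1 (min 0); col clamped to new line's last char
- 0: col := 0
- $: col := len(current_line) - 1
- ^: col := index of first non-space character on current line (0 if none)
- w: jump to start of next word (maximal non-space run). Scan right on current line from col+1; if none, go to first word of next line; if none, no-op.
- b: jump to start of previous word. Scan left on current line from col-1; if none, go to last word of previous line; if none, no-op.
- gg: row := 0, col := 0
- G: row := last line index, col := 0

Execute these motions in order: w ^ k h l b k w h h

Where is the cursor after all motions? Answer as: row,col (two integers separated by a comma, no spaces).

Answer: 0,2

Derivation:
After 1 (w): row=0 col=4 char='g'
After 2 (^): row=0 col=0 char='c'
After 3 (k): row=0 col=0 char='c'
After 4 (h): row=0 col=0 char='c'
After 5 (l): row=0 col=1 char='a'
After 6 (b): row=0 col=0 char='c'
After 7 (k): row=0 col=0 char='c'
After 8 (w): row=0 col=4 char='g'
After 9 (h): row=0 col=3 char='_'
After 10 (h): row=0 col=2 char='t'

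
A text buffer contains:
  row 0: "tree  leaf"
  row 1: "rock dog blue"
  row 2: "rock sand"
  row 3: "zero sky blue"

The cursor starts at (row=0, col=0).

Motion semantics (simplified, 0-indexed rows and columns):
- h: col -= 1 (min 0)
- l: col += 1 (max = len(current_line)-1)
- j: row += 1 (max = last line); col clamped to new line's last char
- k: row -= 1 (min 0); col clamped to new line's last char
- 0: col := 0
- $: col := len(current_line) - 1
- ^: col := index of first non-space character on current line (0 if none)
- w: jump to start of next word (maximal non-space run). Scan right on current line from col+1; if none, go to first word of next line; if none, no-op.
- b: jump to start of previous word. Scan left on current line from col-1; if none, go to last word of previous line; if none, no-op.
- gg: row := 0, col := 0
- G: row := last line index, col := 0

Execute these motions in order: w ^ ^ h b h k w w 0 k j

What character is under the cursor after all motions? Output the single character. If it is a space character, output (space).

After 1 (w): row=0 col=6 char='l'
After 2 (^): row=0 col=0 char='t'
After 3 (^): row=0 col=0 char='t'
After 4 (h): row=0 col=0 char='t'
After 5 (b): row=0 col=0 char='t'
After 6 (h): row=0 col=0 char='t'
After 7 (k): row=0 col=0 char='t'
After 8 (w): row=0 col=6 char='l'
After 9 (w): row=1 col=0 char='r'
After 10 (0): row=1 col=0 char='r'
After 11 (k): row=0 col=0 char='t'
After 12 (j): row=1 col=0 char='r'

Answer: r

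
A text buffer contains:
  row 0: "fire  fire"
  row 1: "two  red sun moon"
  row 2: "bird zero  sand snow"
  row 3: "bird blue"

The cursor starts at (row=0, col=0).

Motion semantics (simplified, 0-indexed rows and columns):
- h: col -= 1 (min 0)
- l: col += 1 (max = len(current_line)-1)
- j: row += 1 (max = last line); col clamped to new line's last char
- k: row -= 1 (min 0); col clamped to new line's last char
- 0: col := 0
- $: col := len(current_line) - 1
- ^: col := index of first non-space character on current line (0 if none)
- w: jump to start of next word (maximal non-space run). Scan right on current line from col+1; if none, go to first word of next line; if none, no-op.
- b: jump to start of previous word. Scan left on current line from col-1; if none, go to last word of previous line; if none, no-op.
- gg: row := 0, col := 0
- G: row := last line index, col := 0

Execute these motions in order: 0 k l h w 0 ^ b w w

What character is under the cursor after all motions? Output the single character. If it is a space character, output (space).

After 1 (0): row=0 col=0 char='f'
After 2 (k): row=0 col=0 char='f'
After 3 (l): row=0 col=1 char='i'
After 4 (h): row=0 col=0 char='f'
After 5 (w): row=0 col=6 char='f'
After 6 (0): row=0 col=0 char='f'
After 7 (^): row=0 col=0 char='f'
After 8 (b): row=0 col=0 char='f'
After 9 (w): row=0 col=6 char='f'
After 10 (w): row=1 col=0 char='t'

Answer: t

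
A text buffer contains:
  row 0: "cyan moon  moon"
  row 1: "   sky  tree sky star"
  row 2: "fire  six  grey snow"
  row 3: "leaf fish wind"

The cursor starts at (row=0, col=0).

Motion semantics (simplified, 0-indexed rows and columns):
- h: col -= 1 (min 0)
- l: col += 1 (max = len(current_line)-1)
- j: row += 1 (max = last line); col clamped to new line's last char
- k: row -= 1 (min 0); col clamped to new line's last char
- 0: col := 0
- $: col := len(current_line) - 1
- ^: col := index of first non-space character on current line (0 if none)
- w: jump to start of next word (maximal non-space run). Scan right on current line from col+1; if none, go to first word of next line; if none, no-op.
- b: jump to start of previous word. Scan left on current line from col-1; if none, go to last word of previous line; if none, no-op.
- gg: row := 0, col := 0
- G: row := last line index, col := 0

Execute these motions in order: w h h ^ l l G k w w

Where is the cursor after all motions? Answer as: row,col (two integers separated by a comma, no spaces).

After 1 (w): row=0 col=5 char='m'
After 2 (h): row=0 col=4 char='_'
After 3 (h): row=0 col=3 char='n'
After 4 (^): row=0 col=0 char='c'
After 5 (l): row=0 col=1 char='y'
After 6 (l): row=0 col=2 char='a'
After 7 (G): row=3 col=0 char='l'
After 8 (k): row=2 col=0 char='f'
After 9 (w): row=2 col=6 char='s'
After 10 (w): row=2 col=11 char='g'

Answer: 2,11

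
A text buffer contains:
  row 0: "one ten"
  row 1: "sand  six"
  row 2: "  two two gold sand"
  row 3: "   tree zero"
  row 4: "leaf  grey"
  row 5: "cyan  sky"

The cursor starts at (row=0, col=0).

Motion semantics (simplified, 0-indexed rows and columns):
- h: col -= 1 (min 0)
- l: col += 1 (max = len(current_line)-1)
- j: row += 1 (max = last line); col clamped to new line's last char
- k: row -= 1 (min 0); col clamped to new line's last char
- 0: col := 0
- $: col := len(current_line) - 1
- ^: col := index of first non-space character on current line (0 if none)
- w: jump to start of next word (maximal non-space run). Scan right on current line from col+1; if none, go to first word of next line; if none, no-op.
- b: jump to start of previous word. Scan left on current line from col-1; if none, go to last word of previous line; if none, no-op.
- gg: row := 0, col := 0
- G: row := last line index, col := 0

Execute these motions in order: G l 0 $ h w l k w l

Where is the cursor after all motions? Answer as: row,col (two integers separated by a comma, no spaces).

Answer: 5,1

Derivation:
After 1 (G): row=5 col=0 char='c'
After 2 (l): row=5 col=1 char='y'
After 3 (0): row=5 col=0 char='c'
After 4 ($): row=5 col=8 char='y'
After 5 (h): row=5 col=7 char='k'
After 6 (w): row=5 col=7 char='k'
After 7 (l): row=5 col=8 char='y'
After 8 (k): row=4 col=8 char='e'
After 9 (w): row=5 col=0 char='c'
After 10 (l): row=5 col=1 char='y'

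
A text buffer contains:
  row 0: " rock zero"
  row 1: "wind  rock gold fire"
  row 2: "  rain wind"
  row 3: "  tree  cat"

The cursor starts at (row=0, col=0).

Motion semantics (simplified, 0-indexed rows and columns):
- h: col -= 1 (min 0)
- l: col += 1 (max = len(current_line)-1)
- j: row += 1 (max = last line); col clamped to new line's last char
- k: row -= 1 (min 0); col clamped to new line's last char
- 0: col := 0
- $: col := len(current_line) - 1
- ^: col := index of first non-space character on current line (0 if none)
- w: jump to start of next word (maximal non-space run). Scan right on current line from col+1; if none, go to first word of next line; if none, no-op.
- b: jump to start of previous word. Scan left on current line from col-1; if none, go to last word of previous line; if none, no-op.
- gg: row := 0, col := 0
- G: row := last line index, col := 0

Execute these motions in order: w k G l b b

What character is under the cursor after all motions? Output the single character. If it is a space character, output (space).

Answer: r

Derivation:
After 1 (w): row=0 col=1 char='r'
After 2 (k): row=0 col=1 char='r'
After 3 (G): row=3 col=0 char='_'
After 4 (l): row=3 col=1 char='_'
After 5 (b): row=2 col=7 char='w'
After 6 (b): row=2 col=2 char='r'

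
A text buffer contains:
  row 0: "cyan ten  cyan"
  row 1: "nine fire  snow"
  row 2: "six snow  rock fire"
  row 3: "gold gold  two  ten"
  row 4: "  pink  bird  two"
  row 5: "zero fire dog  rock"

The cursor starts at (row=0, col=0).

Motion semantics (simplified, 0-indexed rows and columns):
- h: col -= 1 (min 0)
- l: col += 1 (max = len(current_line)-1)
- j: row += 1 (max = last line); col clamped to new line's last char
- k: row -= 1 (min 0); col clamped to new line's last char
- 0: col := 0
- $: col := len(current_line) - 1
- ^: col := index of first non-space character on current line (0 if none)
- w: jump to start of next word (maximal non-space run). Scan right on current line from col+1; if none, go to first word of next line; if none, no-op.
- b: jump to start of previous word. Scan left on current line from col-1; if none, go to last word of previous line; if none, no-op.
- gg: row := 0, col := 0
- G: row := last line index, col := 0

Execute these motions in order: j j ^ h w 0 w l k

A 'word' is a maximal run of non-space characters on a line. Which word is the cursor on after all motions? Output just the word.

After 1 (j): row=1 col=0 char='n'
After 2 (j): row=2 col=0 char='s'
After 3 (^): row=2 col=0 char='s'
After 4 (h): row=2 col=0 char='s'
After 5 (w): row=2 col=4 char='s'
After 6 (0): row=2 col=0 char='s'
After 7 (w): row=2 col=4 char='s'
After 8 (l): row=2 col=5 char='n'
After 9 (k): row=1 col=5 char='f'

Answer: fire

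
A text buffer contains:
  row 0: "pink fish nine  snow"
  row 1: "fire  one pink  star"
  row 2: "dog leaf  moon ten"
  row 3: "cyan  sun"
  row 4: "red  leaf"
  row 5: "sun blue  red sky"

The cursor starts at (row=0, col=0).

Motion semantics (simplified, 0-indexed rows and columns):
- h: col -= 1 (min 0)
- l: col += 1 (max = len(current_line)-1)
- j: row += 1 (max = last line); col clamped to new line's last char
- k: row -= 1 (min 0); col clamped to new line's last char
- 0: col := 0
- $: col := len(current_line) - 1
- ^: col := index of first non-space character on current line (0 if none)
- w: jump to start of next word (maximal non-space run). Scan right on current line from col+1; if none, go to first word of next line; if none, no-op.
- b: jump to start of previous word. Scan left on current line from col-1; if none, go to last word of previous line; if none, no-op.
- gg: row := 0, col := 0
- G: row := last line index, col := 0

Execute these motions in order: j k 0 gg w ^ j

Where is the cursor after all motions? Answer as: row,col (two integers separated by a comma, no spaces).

Answer: 1,0

Derivation:
After 1 (j): row=1 col=0 char='f'
After 2 (k): row=0 col=0 char='p'
After 3 (0): row=0 col=0 char='p'
After 4 (gg): row=0 col=0 char='p'
After 5 (w): row=0 col=5 char='f'
After 6 (^): row=0 col=0 char='p'
After 7 (j): row=1 col=0 char='f'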